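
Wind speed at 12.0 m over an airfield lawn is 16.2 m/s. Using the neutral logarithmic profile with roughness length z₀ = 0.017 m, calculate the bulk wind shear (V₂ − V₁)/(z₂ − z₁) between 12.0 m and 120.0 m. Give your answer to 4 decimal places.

0.0527 m/s/m

Log law: V₂ = V₁ · ln(z₂/z₀)/ln(z₁/z₀) = 16.2 × 8.8620/6.5594 = 21.8867 m/s
ΔV/Δz = (21.8867 − 16.2)/(120.0 − 12.0) = 5.6867/108.0000 = 0.05265 m/s/m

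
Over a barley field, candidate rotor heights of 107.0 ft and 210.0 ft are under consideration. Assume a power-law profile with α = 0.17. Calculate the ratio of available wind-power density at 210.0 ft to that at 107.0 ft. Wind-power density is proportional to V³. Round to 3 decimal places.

1.410

Speed ratio: V_B/V_A = (z_B/z_A)^α = (210.0/107.0)^0.17 = (1.9626)^0.17 = 1.12146
Power-density ratio: P_B/P_A = (V_B/V_A)³ = (1.12146)³ = 1.41041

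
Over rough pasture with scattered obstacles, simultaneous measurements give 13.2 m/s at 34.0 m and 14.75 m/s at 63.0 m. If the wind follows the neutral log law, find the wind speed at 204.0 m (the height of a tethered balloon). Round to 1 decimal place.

Log law: V ∝ ln(z/z₀). From the pair, with r = V₁/V₂ = 0.89492,
ln z₀ = (ln z₁ − r·ln z₂)/(1 − r) = (3.5264 − 0.89492×4.1431)/0.10508 = -1.7262 → z₀ = 0.1780 m
V₃ = V₁ · ln(z₃/z₀)/ln(z₁/z₀) = 13.2 × 7.0443/5.2525 = 17.7028 m/s

17.7 m/s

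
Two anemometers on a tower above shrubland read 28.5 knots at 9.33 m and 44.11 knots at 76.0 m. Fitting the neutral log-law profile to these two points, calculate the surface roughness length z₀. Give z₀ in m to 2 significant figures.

Log law: V(z) ∝ ln(z/z₀). With r = V₁/V₂ = 28.5/44.11 = 0.64611,
r · ln(z₂/z₀) = ln(z₁/z₀) ⇒ ln z₀ = (ln z₁ − r·ln z₂)/(1 − r)
ln z₀ = (2.23324 − 0.64611×4.33073) / 0.35389 = -1.5963
z₀ = exp(-1.5963) = 0.2026 m

z₀ ≈ 0.20 m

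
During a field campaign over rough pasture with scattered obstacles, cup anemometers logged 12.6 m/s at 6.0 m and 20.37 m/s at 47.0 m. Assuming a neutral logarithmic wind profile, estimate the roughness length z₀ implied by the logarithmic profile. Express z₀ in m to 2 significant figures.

Log law: V(z) ∝ ln(z/z₀). With r = V₁/V₂ = 12.6/20.37 = 0.61856,
r · ln(z₂/z₀) = ln(z₁/z₀) ⇒ ln z₀ = (ln z₁ − r·ln z₂)/(1 − r)
ln z₀ = (1.79176 − 0.61856×3.85015) / 0.38144 = -1.5462
z₀ = exp(-1.5462) = 0.2131 m

z₀ ≈ 0.21 m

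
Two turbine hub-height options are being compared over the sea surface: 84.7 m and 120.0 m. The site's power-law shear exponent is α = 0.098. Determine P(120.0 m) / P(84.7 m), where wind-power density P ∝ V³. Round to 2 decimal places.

1.11

Speed ratio: V_B/V_A = (z_B/z_A)^α = (120.0/84.7)^0.098 = (1.4168)^0.098 = 1.03473
Power-density ratio: P_B/P_A = (V_B/V_A)³ = (1.03473)³ = 1.10785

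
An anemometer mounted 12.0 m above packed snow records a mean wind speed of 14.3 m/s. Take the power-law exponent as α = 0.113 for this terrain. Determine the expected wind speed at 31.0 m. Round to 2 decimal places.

Power-law profile: V₂ = V₁ · (z₂/z₁)^α
V₂ = 14.3 × (31.0/12.0)^0.113 = 14.3 × (2.5833)^0.113
    = 14.3 × 1.1132 = 15.9189 m/s

15.92 m/s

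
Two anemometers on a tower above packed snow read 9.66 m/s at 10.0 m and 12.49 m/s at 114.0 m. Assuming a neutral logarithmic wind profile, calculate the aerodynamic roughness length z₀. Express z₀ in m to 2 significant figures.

z₀ ≈ 0.0025 m

Log law: V(z) ∝ ln(z/z₀). With r = V₁/V₂ = 9.66/12.49 = 0.77342,
r · ln(z₂/z₀) = ln(z₁/z₀) ⇒ ln z₀ = (ln z₁ − r·ln z₂)/(1 − r)
ln z₀ = (2.30259 − 0.77342×4.73620) / 0.22658 = -6.0044
z₀ = exp(-6.0044) = 0.002468 m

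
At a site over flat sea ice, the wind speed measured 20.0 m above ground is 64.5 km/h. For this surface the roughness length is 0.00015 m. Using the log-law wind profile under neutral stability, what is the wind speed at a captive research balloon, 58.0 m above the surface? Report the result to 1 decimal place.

Log law: V(z) ∝ ln(z/z₀), so V₂/V₁ = ln(z₂/z₀) / ln(z₁/z₀).
ln(58.0/0.00015) = 12.8653, ln(20.0/0.00015) = 11.8006
V₂ = 64.5 × 12.8653/11.8006 = 64.5 × 1.0902 = 70.3195 km/h

70.3 km/h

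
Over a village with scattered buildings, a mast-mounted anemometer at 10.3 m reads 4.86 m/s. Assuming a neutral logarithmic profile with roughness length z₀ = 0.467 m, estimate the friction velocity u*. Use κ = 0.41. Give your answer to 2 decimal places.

Log law: V(z) = (u*/κ) · ln(z/z₀) ⇒ u* = κ · V / ln(z/z₀)
u* = 0.41 × 4.86 / ln(10.3/0.467) = 0.41 × 4.86 / 3.0936
   = 1.9926 / 3.0936 = 0.6441 m/s

u* ≈ 0.64 m/s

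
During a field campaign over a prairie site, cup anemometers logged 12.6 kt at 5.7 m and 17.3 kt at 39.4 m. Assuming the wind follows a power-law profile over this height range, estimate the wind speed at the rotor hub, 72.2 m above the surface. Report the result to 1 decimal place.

19.1 kt

First find α: α = ln(V₂/V₁)/ln(z₂/z₁) = ln(17.3/12.6)/ln(39.4/5.7) = 0.31701/1.93330 = 0.1640
Extrapolate from 39.4 m to 72.2 m: V₃ = 17.3 × (72.2/39.4)^0.1640 = 17.3 × 1.1044 = 19.1064 kt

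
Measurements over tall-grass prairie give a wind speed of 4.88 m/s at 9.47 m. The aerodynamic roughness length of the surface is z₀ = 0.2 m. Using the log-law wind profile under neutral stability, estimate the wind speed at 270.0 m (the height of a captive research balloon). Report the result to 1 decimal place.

Log law: V(z) ∝ ln(z/z₀), so V₂/V₁ = ln(z₂/z₀) / ln(z₁/z₀).
ln(270.0/0.2) = 7.2079, ln(9.47/0.2) = 3.8576
V₂ = 4.88 × 7.2079/3.8576 = 4.88 × 1.8685 = 9.1183 m/s

9.1 m/s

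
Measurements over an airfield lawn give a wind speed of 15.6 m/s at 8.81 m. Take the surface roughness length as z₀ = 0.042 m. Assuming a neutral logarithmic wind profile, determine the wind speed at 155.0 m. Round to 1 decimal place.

24.0 m/s

Log law: V(z) ∝ ln(z/z₀), so V₂/V₁ = ln(z₂/z₀) / ln(z₁/z₀).
ln(155.0/0.042) = 8.2135, ln(8.81/0.042) = 5.3460
V₂ = 15.6 × 8.2135/5.3460 = 15.6 × 1.5364 = 23.9677 m/s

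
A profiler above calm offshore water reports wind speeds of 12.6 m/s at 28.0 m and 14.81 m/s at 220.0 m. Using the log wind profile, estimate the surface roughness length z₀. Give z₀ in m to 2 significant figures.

z₀ ≈ 0.00022 m

Log law: V(z) ∝ ln(z/z₀). With r = V₁/V₂ = 12.6/14.81 = 0.85078,
r · ln(z₂/z₀) = ln(z₁/z₀) ⇒ ln z₀ = (ln z₁ − r·ln z₂)/(1 − r)
ln z₀ = (3.33220 − 0.85078×5.39363) / 0.14922 = -8.4207
z₀ = exp(-8.4207) = 0.0002203 m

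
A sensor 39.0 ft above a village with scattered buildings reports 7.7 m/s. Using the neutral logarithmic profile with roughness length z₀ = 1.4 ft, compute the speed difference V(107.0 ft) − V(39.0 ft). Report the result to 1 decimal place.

2.3 m/s

Log law: V₂ = V₁ · ln(z₂/z₀)/ln(z₁/z₀) = 7.7 × 4.3364/3.3271 = 10.0358 m/s
ΔV = 10.0358 − 7.7 = 2.3358 m/s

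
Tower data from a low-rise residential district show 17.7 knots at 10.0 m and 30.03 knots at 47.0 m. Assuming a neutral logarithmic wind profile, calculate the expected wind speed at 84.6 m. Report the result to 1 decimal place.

Log law: V ∝ ln(z/z₀). From the pair, with r = V₁/V₂ = 0.58941,
ln z₀ = (ln z₁ − r·ln z₂)/(1 − r) = (2.3026 − 0.58941×3.8501)/0.41059 = 0.0810 → z₀ = 1.084 m
V₃ = V₁ · ln(z₃/z₀)/ln(z₁/z₀) = 17.7 × 4.3569/2.2216 = 34.7131 knots

34.7 knots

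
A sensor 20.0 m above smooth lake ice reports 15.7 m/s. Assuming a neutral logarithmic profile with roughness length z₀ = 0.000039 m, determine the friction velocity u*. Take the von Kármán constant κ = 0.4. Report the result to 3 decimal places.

u* ≈ 0.478 m/s

Log law: V(z) = (u*/κ) · ln(z/z₀) ⇒ u* = κ · V / ln(z/z₀)
u* = 0.4 × 15.7 / ln(20.0/0.000039) = 0.4 × 15.7 / 13.1477
   = 6.2800 / 13.1477 = 0.4777 m/s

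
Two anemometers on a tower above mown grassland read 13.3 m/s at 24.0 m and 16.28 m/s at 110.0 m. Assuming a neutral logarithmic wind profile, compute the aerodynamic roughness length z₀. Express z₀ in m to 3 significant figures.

z₀ ≈ 0.0269 m

Log law: V(z) ∝ ln(z/z₀). With r = V₁/V₂ = 13.3/16.28 = 0.81695,
r · ln(z₂/z₀) = ln(z₁/z₀) ⇒ ln z₀ = (ln z₁ − r·ln z₂)/(1 − r)
ln z₀ = (3.17805 − 0.81695×4.70048) / 0.18305 = -3.6167
z₀ = exp(-3.6167) = 0.02687 m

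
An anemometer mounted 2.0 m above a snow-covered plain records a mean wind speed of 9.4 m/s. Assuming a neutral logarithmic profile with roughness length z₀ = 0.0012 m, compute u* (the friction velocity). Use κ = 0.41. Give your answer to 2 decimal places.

u* ≈ 0.52 m/s

Log law: V(z) = (u*/κ) · ln(z/z₀) ⇒ u* = κ · V / ln(z/z₀)
u* = 0.41 × 9.4 / ln(2.0/0.0012) = 0.41 × 9.4 / 7.4186
   = 3.8540 / 7.4186 = 0.5195 m/s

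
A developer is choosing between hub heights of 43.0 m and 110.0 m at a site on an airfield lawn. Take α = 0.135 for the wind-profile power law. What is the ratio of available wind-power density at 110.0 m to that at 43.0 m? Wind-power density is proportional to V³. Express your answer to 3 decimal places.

Speed ratio: V_B/V_A = (z_B/z_A)^α = (110.0/43.0)^0.135 = (2.5581)^0.135 = 1.13519
Power-density ratio: P_B/P_A = (V_B/V_A)³ = (1.13519)³ = 1.46288

1.463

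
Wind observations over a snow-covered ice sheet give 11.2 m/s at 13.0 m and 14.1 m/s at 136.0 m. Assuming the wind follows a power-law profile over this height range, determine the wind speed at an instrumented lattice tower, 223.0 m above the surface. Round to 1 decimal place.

First find α: α = ln(V₂/V₁)/ln(z₂/z₁) = ln(14.1/11.2)/ln(136.0/13.0) = 0.23026/2.34771 = 0.0981
Extrapolate from 136.0 m to 223.0 m: V₃ = 14.1 × (223.0/136.0)^0.0981 = 14.1 × 1.0497 = 14.8007 m/s

14.8 m/s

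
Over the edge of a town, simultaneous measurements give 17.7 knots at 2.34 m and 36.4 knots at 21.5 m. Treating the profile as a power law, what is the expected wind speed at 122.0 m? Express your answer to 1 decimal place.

First find α: α = ln(V₂/V₁)/ln(z₂/z₁) = ln(36.4/17.7)/ln(21.5/2.34) = 0.72100/2.21790 = 0.3251
Extrapolate from 21.5 m to 122.0 m: V₃ = 36.4 × (122.0/21.5)^0.3251 = 36.4 × 1.7583 = 64.0013 knots

64.0 knots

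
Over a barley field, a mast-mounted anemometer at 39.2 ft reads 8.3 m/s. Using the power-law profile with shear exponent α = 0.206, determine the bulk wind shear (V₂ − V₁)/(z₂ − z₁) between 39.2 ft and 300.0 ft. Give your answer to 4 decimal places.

Power law: V₂ = V₁ · (z₂/z₁)^α = 8.3 × (7.6531)^0.206 = 12.6226 m/s
ΔV/Δz = (12.6226 − 8.3)/(300.0 − 39.2) = 4.3226/260.8000 = 0.01657 m/s/ft

0.0166 m/s/ft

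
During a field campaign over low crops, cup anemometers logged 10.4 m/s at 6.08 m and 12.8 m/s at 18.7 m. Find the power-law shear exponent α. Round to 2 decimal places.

α ≈ 0.18

Power law: V₂/V₁ = (z₂/z₁)^α ⇒ α = ln(V₂/V₁) / ln(z₂/z₁)
α = ln(12.8/10.4) / ln(18.7/6.08) = ln(1.2308) / ln(3.0757)
  = 0.20764 / 1.12352 = 0.18481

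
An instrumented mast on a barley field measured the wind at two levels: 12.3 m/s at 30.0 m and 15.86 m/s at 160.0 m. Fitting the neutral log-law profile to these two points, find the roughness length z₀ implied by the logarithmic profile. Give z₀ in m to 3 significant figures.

Log law: V(z) ∝ ln(z/z₀). With r = V₁/V₂ = 12.3/15.86 = 0.77554,
r · ln(z₂/z₀) = ln(z₁/z₀) ⇒ ln z₀ = (ln z₁ − r·ln z₂)/(1 − r)
ln z₀ = (3.40120 − 0.77554×5.07517) / 0.22446 = -2.3825
z₀ = exp(-2.3825) = 0.09232 m

z₀ ≈ 0.0923 m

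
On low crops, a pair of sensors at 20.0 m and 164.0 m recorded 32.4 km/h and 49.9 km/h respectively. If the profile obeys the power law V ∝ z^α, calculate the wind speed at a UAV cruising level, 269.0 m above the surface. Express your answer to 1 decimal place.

First find α: α = ln(V₂/V₁)/ln(z₂/z₁) = ln(49.9/32.4)/ln(164.0/20.0) = 0.43186/2.10413 = 0.2052
Extrapolate from 164.0 m to 269.0 m: V₃ = 49.9 × (269.0/164.0)^0.2052 = 49.9 × 1.1069 = 55.2344 km/h

55.2 km/h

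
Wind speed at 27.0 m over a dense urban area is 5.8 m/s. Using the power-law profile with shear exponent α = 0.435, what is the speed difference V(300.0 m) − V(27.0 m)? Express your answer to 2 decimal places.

10.73 m/s

Power law: V₂ = V₁ · (z₂/z₁)^α = 5.8 × (11.1111)^0.435 = 16.5323 m/s
ΔV = 16.5323 − 5.8 = 10.7323 m/s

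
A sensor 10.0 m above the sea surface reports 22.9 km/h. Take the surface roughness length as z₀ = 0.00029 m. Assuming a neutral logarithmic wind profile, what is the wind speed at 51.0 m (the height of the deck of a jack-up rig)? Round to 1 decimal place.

26.5 km/h

Log law: V(z) ∝ ln(z/z₀), so V₂/V₁ = ln(z₂/z₀) / ln(z₁/z₀).
ln(51.0/0.00029) = 12.0775, ln(10.0/0.00029) = 10.4482
V₂ = 22.9 × 12.0775/10.4482 = 22.9 × 1.1559 = 26.4709 km/h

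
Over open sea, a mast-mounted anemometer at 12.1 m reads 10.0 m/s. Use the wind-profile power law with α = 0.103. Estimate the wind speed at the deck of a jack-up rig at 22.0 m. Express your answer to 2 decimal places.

Power-law profile: V₂ = V₁ · (z₂/z₁)^α
V₂ = 10.0 × (22.0/12.1)^0.103 = 10.0 × (1.8182)^0.103
    = 10.0 × 1.0635 = 10.6351 m/s

10.64 m/s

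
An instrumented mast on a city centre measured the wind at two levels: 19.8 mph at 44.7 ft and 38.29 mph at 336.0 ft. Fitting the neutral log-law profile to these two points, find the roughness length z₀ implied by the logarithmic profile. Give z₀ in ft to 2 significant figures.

z₀ ≈ 5.2 ft

Log law: V(z) ∝ ln(z/z₀). With r = V₁/V₂ = 19.8/38.29 = 0.51711,
r · ln(z₂/z₀) = ln(z₁/z₀) ⇒ ln z₀ = (ln z₁ − r·ln z₂)/(1 − r)
ln z₀ = (3.79997 − 0.51711×5.81711) / 0.48289 = 1.6399
z₀ = exp(1.6399) = 5.155 ft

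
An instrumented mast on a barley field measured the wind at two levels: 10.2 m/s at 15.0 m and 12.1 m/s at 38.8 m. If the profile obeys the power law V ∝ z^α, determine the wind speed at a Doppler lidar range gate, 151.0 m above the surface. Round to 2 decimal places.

First find α: α = ln(V₂/V₁)/ln(z₂/z₁) = ln(12.1/10.2)/ln(38.8/15.0) = 0.17082/0.95037 = 0.1797
Extrapolate from 38.8 m to 151.0 m: V₃ = 12.1 × (151.0/38.8)^0.1797 = 12.1 × 1.2766 = 15.4475 m/s

15.45 m/s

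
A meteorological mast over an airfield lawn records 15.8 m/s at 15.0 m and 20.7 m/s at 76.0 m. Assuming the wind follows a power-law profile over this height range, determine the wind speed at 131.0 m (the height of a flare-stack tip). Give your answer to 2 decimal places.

22.66 m/s

First find α: α = ln(V₂/V₁)/ln(z₂/z₁) = ln(20.7/15.8)/ln(76.0/15.0) = 0.27012/1.62268 = 0.1665
Extrapolate from 76.0 m to 131.0 m: V₃ = 20.7 × (131.0/76.0)^0.1665 = 20.7 × 1.0949 = 22.6638 m/s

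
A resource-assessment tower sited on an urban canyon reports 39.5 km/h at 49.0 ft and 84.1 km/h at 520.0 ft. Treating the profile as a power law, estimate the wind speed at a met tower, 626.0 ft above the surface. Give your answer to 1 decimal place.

First find α: α = ln(V₂/V₁)/ln(z₂/z₁) = ln(84.1/39.5)/ln(520.0/49.0) = 0.75571/2.36201 = 0.3199
Extrapolate from 520.0 ft to 626.0 ft: V₃ = 84.1 × (626.0/520.0)^0.3199 = 84.1 × 1.0612 = 89.2430 km/h

89.2 km/h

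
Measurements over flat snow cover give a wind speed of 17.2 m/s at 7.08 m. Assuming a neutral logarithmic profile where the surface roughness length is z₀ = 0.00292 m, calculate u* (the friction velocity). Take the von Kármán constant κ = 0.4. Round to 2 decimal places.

u* ≈ 0.88 m/s

Log law: V(z) = (u*/κ) · ln(z/z₀) ⇒ u* = κ · V / ln(z/z₀)
u* = 0.4 × 17.2 / ln(7.08/0.00292) = 0.4 × 17.2 / 7.7934
   = 6.8800 / 7.7934 = 0.8828 m/s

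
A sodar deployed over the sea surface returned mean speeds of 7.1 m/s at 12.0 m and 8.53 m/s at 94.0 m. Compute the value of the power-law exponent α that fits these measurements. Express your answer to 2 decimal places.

α ≈ 0.09

Power law: V₂/V₁ = (z₂/z₁)^α ⇒ α = ln(V₂/V₁) / ln(z₂/z₁)
α = ln(8.53/7.1) / ln(94.0/12.0) = ln(1.2014) / ln(7.8333)
  = 0.18349 / 2.05839 = 0.08914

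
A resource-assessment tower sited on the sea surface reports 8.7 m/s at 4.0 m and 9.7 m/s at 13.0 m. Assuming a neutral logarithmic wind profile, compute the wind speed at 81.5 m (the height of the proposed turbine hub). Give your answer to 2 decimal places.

11.26 m/s

Log law: V ∝ ln(z/z₀). From the pair, with r = V₁/V₂ = 0.89691,
ln z₀ = (ln z₁ − r·ln z₂)/(1 − r) = (1.3863 − 0.89691×2.5649)/0.10309 = -8.8680 → z₀ = 0.0001408 m
V₃ = V₁ · ln(z₃/z₀)/ln(z₁/z₀) = 8.7 × 13.2686/10.2543 = 11.2574 m/s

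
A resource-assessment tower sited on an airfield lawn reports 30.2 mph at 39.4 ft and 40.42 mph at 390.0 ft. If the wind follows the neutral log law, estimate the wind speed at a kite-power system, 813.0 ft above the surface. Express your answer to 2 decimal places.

43.69 mph

Log law: V ∝ ln(z/z₀). From the pair, with r = V₁/V₂ = 0.74715,
ln z₀ = (ln z₁ − r·ln z₂)/(1 − r) = (3.6738 − 0.74715×5.9661)/0.25285 = -3.1002 → z₀ = 0.04504 ft
V₃ = V₁ · ln(z₃/z₀)/ln(z₁/z₀) = 30.2 × 9.8009/6.7740 = 43.6950 mph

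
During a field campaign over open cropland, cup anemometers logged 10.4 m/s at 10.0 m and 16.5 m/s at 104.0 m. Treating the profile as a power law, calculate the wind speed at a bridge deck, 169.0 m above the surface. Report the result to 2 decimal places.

First find α: α = ln(V₂/V₁)/ln(z₂/z₁) = ln(16.5/10.4)/ln(104.0/10.0) = 0.46155/2.34181 = 0.1971
Extrapolate from 104.0 m to 169.0 m: V₃ = 16.5 × (169.0/104.0)^0.1971 = 16.5 × 1.1004 = 18.1569 m/s

18.16 m/s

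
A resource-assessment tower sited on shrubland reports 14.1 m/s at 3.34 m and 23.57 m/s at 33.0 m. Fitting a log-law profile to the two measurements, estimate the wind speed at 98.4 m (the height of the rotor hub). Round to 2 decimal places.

Log law: V ∝ ln(z/z₀). From the pair, with r = V₁/V₂ = 0.59822,
ln z₀ = (ln z₁ − r·ln z₂)/(1 − r) = (1.2060 − 0.59822×3.4965)/0.40178 = -2.2044 → z₀ = 0.1103 m
V₃ = V₁ · ln(z₃/z₀)/ln(z₁/z₀) = 14.1 × 6.7935/3.4104 = 28.0870 m/s

28.09 m/s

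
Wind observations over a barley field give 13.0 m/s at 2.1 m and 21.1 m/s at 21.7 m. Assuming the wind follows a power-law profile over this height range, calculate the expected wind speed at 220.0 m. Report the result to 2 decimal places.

First find α: α = ln(V₂/V₁)/ln(z₂/z₁) = ln(21.1/13.0)/ln(21.7/2.1) = 0.48432/2.33537 = 0.2074
Extrapolate from 21.7 m to 220.0 m: V₃ = 21.1 × (220.0/21.7)^0.2074 = 21.1 × 1.6167 = 34.1118 m/s

34.11 m/s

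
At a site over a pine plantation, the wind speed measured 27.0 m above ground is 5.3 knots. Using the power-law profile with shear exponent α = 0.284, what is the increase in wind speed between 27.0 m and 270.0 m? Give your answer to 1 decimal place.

4.9 knots

Power law: V₂ = V₁ · (z₂/z₁)^α = 5.3 × (10.0000)^0.284 = 10.1924 knots
ΔV = 10.1924 − 5.3 = 4.8924 knots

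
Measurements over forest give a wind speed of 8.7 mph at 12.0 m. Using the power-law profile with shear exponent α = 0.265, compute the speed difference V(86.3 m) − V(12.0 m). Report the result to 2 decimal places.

5.98 mph

Power law: V₂ = V₁ · (z₂/z₁)^α = 8.7 × (7.1917)^0.265 = 14.6750 mph
ΔV = 14.6750 − 8.7 = 5.9750 mph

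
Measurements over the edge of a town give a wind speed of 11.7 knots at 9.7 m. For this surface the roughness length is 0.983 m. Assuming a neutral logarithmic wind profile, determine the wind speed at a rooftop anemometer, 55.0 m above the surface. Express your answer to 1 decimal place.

Log law: V(z) ∝ ln(z/z₀), so V₂/V₁ = ln(z₂/z₀) / ln(z₁/z₀).
ln(55.0/0.983) = 4.0245, ln(9.7/0.983) = 2.2893
V₂ = 11.7 × 4.0245/2.2893 = 11.7 × 1.7580 = 20.5683 knots

20.6 knots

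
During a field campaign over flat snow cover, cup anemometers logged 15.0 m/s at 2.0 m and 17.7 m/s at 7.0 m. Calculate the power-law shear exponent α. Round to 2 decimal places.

α ≈ 0.13

Power law: V₂/V₁ = (z₂/z₁)^α ⇒ α = ln(V₂/V₁) / ln(z₂/z₁)
α = ln(17.7/15.0) / ln(7.0/2.0) = ln(1.1800) / ln(3.5000)
  = 0.16551 / 1.25276 = 0.13212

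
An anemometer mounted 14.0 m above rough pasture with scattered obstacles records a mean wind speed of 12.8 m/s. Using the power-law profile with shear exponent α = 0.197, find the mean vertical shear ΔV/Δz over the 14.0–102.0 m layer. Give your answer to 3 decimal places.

Power law: V₂ = V₁ · (z₂/z₁)^α = 12.8 × (7.2857)^0.197 = 18.9285 m/s
ΔV/Δz = (18.9285 − 12.8)/(102.0 − 14.0) = 6.1285/88.0000 = 0.06964 m/s/m

0.070 m/s/m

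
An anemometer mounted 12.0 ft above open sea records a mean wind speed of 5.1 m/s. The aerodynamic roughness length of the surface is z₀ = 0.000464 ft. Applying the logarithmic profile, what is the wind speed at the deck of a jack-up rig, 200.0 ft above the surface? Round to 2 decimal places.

Log law: V(z) ∝ ln(z/z₀), so V₂/V₁ = ln(z₂/z₀) / ln(z₁/z₀).
ln(200.0/0.000464) = 12.9739, ln(12.0/0.000464) = 10.1605
V₂ = 5.1 × 12.9739/10.1605 = 5.1 × 1.2769 = 6.5122 m/s

6.51 m/s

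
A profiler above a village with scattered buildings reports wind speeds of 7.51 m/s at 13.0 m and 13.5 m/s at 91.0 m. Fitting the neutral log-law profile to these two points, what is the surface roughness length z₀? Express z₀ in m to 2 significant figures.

Log law: V(z) ∝ ln(z/z₀). With r = V₁/V₂ = 7.51/13.5 = 0.55630,
r · ln(z₂/z₀) = ln(z₁/z₀) ⇒ ln z₀ = (ln z₁ − r·ln z₂)/(1 − r)
ln z₀ = (2.56495 − 0.55630×4.51086) / 0.44370 = 0.1253
z₀ = exp(0.1253) = 1.133 m

z₀ ≈ 1.1 m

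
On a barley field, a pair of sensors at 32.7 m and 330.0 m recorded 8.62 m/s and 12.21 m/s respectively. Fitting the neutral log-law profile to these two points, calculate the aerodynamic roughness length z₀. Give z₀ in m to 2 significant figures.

z₀ ≈ 0.13 m

Log law: V(z) ∝ ln(z/z₀). With r = V₁/V₂ = 8.62/12.21 = 0.70598,
r · ln(z₂/z₀) = ln(z₁/z₀) ⇒ ln z₀ = (ln z₁ − r·ln z₂)/(1 − r)
ln z₀ = (3.48738 − 0.70598×5.79909) / 0.29402 = -2.0633
z₀ = exp(-2.0633) = 0.1270 m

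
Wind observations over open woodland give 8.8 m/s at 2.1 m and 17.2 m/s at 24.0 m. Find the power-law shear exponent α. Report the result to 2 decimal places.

Power law: V₂/V₁ = (z₂/z₁)^α ⇒ α = ln(V₂/V₁) / ln(z₂/z₁)
α = ln(17.2/8.8) / ln(24.0/2.1) = ln(1.9545) / ln(11.4286)
  = 0.67016 / 2.43612 = 0.27509

α ≈ 0.28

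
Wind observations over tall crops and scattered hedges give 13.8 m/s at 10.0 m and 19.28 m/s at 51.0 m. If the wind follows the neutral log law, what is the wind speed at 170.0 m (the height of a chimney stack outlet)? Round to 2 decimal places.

Log law: V ∝ ln(z/z₀). From the pair, with r = V₁/V₂ = 0.71577,
ln z₀ = (ln z₁ − r·ln z₂)/(1 − r) = (2.3026 − 0.71577×3.9318)/0.28423 = -1.8002 → z₀ = 0.1653 m
V₃ = V₁ · ln(z₃/z₀)/ln(z₁/z₀) = 13.8 × 6.9360/4.1028 = 23.3296 m/s

23.33 m/s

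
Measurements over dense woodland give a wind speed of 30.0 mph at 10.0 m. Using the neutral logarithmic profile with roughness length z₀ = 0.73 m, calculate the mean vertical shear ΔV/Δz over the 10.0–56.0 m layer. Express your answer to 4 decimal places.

0.4293 mph/m

Log law: V₂ = V₁ · ln(z₂/z₀)/ln(z₁/z₀) = 30.0 × 4.3401/2.6173 = 49.7467 mph
ΔV/Δz = (49.7467 − 30.0)/(56.0 − 10.0) = 19.7467/46.0000 = 0.42928 mph/m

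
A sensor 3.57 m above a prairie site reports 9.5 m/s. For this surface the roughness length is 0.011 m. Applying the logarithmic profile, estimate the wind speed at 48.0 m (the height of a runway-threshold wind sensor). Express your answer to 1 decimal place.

Log law: V(z) ∝ ln(z/z₀), so V₂/V₁ = ln(z₂/z₀) / ln(z₁/z₀).
ln(48.0/0.011) = 8.3811, ln(3.57/0.011) = 5.7824
V₂ = 9.5 × 8.3811/5.7824 = 9.5 × 1.4494 = 13.7693 m/s

13.8 m/s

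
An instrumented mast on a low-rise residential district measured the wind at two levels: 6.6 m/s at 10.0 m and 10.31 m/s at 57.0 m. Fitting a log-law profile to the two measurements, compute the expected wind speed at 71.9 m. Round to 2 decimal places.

10.81 m/s

Log law: V ∝ ln(z/z₀). From the pair, with r = V₁/V₂ = 0.64016,
ln z₀ = (ln z₁ − r·ln z₂)/(1 − r) = (2.3026 − 0.64016×4.0431)/0.35984 = -0.7937 → z₀ = 0.4522 m
V₃ = V₁ · ln(z₃/z₀)/ln(z₁/z₀) = 6.6 × 5.0689/3.0962 = 10.8050 m/s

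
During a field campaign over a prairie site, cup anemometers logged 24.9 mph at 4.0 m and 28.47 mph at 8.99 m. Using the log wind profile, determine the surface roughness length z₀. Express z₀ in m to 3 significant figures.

Log law: V(z) ∝ ln(z/z₀). With r = V₁/V₂ = 24.9/28.47 = 0.87460,
r · ln(z₂/z₀) = ln(z₁/z₀) ⇒ ln z₀ = (ln z₁ − r·ln z₂)/(1 − r)
ln z₀ = (1.38629 − 0.87460×2.19611) / 0.12540 = -4.2620
z₀ = exp(-4.2620) = 0.01409 m

z₀ ≈ 0.0141 m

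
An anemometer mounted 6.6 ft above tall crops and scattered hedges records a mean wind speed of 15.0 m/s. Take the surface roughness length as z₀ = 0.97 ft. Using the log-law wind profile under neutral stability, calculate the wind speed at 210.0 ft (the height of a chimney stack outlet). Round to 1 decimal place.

42.1 m/s

Log law: V(z) ∝ ln(z/z₀), so V₂/V₁ = ln(z₂/z₀) / ln(z₁/z₀).
ln(210.0/0.97) = 5.3776, ln(6.6/0.97) = 1.9175
V₂ = 15.0 × 5.3776/1.9175 = 15.0 × 2.8044 = 42.0664 m/s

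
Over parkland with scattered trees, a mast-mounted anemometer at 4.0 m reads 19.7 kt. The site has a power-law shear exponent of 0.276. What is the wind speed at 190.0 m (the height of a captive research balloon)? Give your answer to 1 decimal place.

57.2 kt

Power-law profile: V₂ = V₁ · (z₂/z₁)^α
V₂ = 19.7 × (190.0/4.0)^0.276 = 19.7 × (47.5000)^0.276
    = 19.7 × 2.9025 = 57.1786 kt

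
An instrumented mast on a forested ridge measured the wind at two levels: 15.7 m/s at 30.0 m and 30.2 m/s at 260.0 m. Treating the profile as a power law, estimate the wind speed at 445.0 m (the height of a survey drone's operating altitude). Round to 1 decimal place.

First find α: α = ln(V₂/V₁)/ln(z₂/z₁) = ln(30.2/15.7)/ln(260.0/30.0) = 0.65418/2.15948 = 0.3029
Extrapolate from 260.0 m to 445.0 m: V₃ = 30.2 × (445.0/260.0)^0.3029 = 30.2 × 1.1768 = 35.5392 m/s

35.5 m/s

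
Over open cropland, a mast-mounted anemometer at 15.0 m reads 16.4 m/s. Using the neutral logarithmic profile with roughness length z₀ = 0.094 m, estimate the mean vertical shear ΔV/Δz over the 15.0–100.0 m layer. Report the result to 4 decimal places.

Log law: V₂ = V₁ · ln(z₂/z₀)/ln(z₁/z₀) = 16.4 × 6.9696/5.0725 = 22.5336 m/s
ΔV/Δz = (22.5336 − 16.4)/(100.0 − 15.0) = 6.1336/85.0000 = 0.07216 m/s/m

0.0722 m/s/m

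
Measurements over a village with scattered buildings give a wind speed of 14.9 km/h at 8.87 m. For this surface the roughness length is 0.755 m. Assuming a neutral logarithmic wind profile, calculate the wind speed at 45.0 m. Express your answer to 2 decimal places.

Log law: V(z) ∝ ln(z/z₀), so V₂/V₁ = ln(z₂/z₀) / ln(z₁/z₀).
ln(45.0/0.755) = 4.0877, ln(8.87/0.755) = 2.4637
V₂ = 14.9 × 4.0877/2.4637 = 14.9 × 1.6592 = 24.7215 km/h

24.72 km/h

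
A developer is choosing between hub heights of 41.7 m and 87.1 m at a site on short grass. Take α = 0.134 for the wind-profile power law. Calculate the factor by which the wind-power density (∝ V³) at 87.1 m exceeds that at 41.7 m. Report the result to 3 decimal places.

Speed ratio: V_B/V_A = (z_B/z_A)^α = (87.1/41.7)^0.134 = (2.0887)^0.134 = 1.10373
Power-density ratio: P_B/P_A = (V_B/V_A)³ = (1.10373)³ = 1.34460

1.345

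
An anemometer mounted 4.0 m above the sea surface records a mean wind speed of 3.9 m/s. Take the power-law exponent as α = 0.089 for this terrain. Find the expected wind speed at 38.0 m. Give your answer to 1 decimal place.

4.8 m/s

Power-law profile: V₂ = V₁ · (z₂/z₁)^α
V₂ = 3.9 × (38.0/4.0)^0.089 = 3.9 × (9.5000)^0.089
    = 3.9 × 1.2218 = 4.7652 m/s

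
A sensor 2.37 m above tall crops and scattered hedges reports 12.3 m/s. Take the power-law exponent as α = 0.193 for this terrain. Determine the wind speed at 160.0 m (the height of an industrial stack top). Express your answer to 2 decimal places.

27.73 m/s

Power-law profile: V₂ = V₁ · (z₂/z₁)^α
V₂ = 12.3 × (160.0/2.37)^0.193 = 12.3 × (67.5105)^0.193
    = 12.3 × 2.2546 = 27.7315 m/s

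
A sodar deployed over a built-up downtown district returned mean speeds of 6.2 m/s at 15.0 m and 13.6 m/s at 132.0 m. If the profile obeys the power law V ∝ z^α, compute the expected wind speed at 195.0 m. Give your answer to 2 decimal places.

15.66 m/s

First find α: α = ln(V₂/V₁)/ln(z₂/z₁) = ln(13.6/6.2)/ln(132.0/15.0) = 0.78552/2.17475 = 0.3612
Extrapolate from 132.0 m to 195.0 m: V₃ = 13.6 × (195.0/132.0)^0.3612 = 13.6 × 1.1514 = 15.6584 m/s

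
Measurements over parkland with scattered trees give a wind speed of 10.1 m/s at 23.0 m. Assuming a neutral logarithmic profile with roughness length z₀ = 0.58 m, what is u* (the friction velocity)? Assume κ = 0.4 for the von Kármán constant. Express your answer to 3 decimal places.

u* ≈ 1.098 m/s

Log law: V(z) = (u*/κ) · ln(z/z₀) ⇒ u* = κ · V / ln(z/z₀)
u* = 0.4 × 10.1 / ln(23.0/0.58) = 0.4 × 10.1 / 3.6802
   = 4.0400 / 3.6802 = 1.0978 m/s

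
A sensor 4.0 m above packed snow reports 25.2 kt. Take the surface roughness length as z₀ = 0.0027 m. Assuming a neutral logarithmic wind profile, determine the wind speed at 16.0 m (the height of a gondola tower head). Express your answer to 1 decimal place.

30.0 kt

Log law: V(z) ∝ ln(z/z₀), so V₂/V₁ = ln(z₂/z₀) / ln(z₁/z₀).
ln(16.0/0.0027) = 8.6871, ln(4.0/0.0027) = 7.3008
V₂ = 25.2 × 8.6871/7.3008 = 25.2 × 1.1899 = 29.9850 kt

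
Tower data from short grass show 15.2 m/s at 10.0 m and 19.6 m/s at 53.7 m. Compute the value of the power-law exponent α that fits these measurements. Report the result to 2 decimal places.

α ≈ 0.15

Power law: V₂/V₁ = (z₂/z₁)^α ⇒ α = ln(V₂/V₁) / ln(z₂/z₁)
α = ln(19.6/15.2) / ln(53.7/10.0) = ln(1.2895) / ln(5.3700)
  = 0.25423 / 1.68083 = 0.15126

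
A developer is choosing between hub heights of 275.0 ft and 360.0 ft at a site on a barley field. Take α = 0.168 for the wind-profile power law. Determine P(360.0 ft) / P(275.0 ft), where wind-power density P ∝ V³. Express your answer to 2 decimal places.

1.15

Speed ratio: V_B/V_A = (z_B/z_A)^α = (360.0/275.0)^0.168 = (1.3091)^0.168 = 1.04629
Power-density ratio: P_B/P_A = (V_B/V_A)³ = (1.04629)³ = 1.14539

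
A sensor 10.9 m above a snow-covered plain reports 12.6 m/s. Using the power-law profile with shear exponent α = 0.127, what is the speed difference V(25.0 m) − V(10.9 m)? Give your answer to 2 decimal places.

Power law: V₂ = V₁ · (z₂/z₁)^α = 12.6 × (2.2936)^0.127 = 14.0009 m/s
ΔV = 14.0009 − 12.6 = 1.4009 m/s

1.40 m/s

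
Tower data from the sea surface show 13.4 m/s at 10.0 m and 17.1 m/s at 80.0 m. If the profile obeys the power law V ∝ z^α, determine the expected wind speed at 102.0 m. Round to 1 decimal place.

First find α: α = ln(V₂/V₁)/ln(z₂/z₁) = ln(17.1/13.4)/ln(80.0/10.0) = 0.24382/2.07944 = 0.1173
Extrapolate from 80.0 m to 102.0 m: V₃ = 17.1 × (102.0/80.0)^0.1173 = 17.1 × 1.0289 = 17.5941 m/s

17.6 m/s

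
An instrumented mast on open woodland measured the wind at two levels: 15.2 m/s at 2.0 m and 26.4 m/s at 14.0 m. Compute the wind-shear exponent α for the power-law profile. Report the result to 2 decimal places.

Power law: V₂/V₁ = (z₂/z₁)^α ⇒ α = ln(V₂/V₁) / ln(z₂/z₁)
α = ln(26.4/15.2) / ln(14.0/2.0) = ln(1.7368) / ln(7.0000)
  = 0.55207 / 1.94591 = 0.28371

α ≈ 0.28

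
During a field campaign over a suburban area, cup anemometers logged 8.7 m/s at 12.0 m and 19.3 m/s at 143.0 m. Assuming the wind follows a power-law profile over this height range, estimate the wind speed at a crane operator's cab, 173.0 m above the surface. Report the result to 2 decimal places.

First find α: α = ln(V₂/V₁)/ln(z₂/z₁) = ln(19.3/8.7)/ln(143.0/12.0) = 0.79678/2.47794 = 0.3216
Extrapolate from 143.0 m to 173.0 m: V₃ = 19.3 × (173.0/143.0)^0.3216 = 19.3 × 1.0632 = 20.5188 m/s

20.52 m/s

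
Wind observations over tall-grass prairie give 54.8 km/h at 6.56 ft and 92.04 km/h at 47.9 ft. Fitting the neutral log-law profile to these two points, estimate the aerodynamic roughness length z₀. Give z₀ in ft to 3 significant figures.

z₀ ≈ 0.352 ft

Log law: V(z) ∝ ln(z/z₀). With r = V₁/V₂ = 54.8/92.04 = 0.59539,
r · ln(z₂/z₀) = ln(z₁/z₀) ⇒ ln z₀ = (ln z₁ − r·ln z₂)/(1 − r)
ln z₀ = (1.88099 − 0.59539×3.86912) / 0.40461 = -1.0446
z₀ = exp(-1.0446) = 0.3518 ft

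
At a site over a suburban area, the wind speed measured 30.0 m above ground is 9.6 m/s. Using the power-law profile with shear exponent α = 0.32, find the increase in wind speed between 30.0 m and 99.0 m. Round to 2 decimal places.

Power law: V₂ = V₁ · (z₂/z₁)^α = 9.6 × (3.3000)^0.32 = 14.0668 m/s
ΔV = 14.0668 − 9.6 = 4.4668 m/s

4.47 m/s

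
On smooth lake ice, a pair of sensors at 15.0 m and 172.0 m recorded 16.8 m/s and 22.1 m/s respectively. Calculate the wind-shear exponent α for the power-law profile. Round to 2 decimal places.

Power law: V₂/V₁ = (z₂/z₁)^α ⇒ α = ln(V₂/V₁) / ln(z₂/z₁)
α = ln(22.1/16.8) / ln(172.0/15.0) = ln(1.3155) / ln(11.4667)
  = 0.27420 / 2.43944 = 0.11240

α ≈ 0.11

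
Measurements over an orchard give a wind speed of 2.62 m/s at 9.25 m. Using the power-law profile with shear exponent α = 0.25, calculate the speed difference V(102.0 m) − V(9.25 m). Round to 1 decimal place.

2.2 m/s

Power law: V₂ = V₁ · (z₂/z₁)^α = 2.62 × (11.0270)^0.25 = 4.7744 m/s
ΔV = 4.7744 − 2.62 = 2.1544 m/s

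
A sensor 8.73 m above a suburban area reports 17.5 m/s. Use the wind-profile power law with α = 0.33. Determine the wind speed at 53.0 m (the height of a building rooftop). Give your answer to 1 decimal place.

31.7 m/s

Power-law profile: V₂ = V₁ · (z₂/z₁)^α
V₂ = 17.5 × (53.0/8.73)^0.33 = 17.5 × (6.0710)^0.33
    = 17.5 × 1.8133 = 31.7332 m/s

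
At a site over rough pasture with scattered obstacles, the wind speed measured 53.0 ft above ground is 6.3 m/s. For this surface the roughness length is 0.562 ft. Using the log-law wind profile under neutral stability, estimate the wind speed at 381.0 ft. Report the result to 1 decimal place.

Log law: V(z) ∝ ln(z/z₀), so V₂/V₁ = ln(z₂/z₀) / ln(z₁/z₀).
ln(381.0/0.562) = 6.5191, ln(53.0/0.562) = 4.5465
V₂ = 6.3 × 6.5191/4.5465 = 6.3 × 1.4338 = 9.0332 m/s

9.0 m/s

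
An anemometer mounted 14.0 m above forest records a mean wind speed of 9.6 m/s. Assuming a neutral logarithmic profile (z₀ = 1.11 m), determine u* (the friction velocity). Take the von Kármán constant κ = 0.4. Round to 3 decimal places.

Log law: V(z) = (u*/κ) · ln(z/z₀) ⇒ u* = κ · V / ln(z/z₀)
u* = 0.4 × 9.6 / ln(14.0/1.11) = 0.4 × 9.6 / 2.5347
   = 3.8400 / 2.5347 = 1.5150 m/s

u* ≈ 1.515 m/s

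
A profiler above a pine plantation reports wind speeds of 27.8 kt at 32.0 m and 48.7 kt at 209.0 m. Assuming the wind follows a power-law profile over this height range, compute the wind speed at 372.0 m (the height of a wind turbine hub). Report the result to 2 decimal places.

First find α: α = ln(V₂/V₁)/ln(z₂/z₁) = ln(48.7/27.8)/ln(209.0/32.0) = 0.56064/1.87660 = 0.2988
Extrapolate from 209.0 m to 372.0 m: V₃ = 48.7 × (372.0/209.0)^0.2988 = 48.7 × 1.1880 = 57.8544 kt

57.85 kt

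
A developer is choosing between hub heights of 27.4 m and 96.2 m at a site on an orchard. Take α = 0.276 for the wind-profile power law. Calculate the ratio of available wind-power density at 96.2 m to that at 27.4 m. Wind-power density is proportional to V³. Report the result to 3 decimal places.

2.829

Speed ratio: V_B/V_A = (z_B/z_A)^α = (96.2/27.4)^0.276 = (3.5109)^0.276 = 1.41429
Power-density ratio: P_B/P_A = (V_B/V_A)³ = (1.41429)³ = 2.82886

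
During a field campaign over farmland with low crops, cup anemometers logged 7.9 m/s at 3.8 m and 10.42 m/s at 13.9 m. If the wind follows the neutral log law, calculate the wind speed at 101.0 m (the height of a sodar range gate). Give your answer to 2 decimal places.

Log law: V ∝ ln(z/z₀). From the pair, with r = V₁/V₂ = 0.75816,
ln z₀ = (ln z₁ − r·ln z₂)/(1 − r) = (1.3350 − 0.75816×2.6319)/0.24184 = -2.7306 → z₀ = 0.06518 m
V₃ = V₁ · ln(z₃/z₀)/ln(z₁/z₀) = 7.9 × 7.3458/4.0656 = 14.2736 m/s

14.27 m/s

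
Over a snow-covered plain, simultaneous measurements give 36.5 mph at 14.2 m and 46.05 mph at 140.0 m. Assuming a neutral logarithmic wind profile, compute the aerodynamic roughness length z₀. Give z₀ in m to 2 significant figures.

Log law: V(z) ∝ ln(z/z₀). With r = V₁/V₂ = 36.5/46.05 = 0.79262,
r · ln(z₂/z₀) = ln(z₁/z₀) ⇒ ln z₀ = (ln z₁ − r·ln z₂)/(1 − r)
ln z₀ = (2.65324 − 0.79262×4.94164) / 0.20738 = -6.0930
z₀ = exp(-6.0930) = 0.002259 m

z₀ ≈ 0.0023 m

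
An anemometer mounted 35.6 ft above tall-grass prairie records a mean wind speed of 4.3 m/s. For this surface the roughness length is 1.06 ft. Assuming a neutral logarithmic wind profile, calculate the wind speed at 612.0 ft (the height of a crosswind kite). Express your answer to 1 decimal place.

7.8 m/s

Log law: V(z) ∝ ln(z/z₀), so V₂/V₁ = ln(z₂/z₀) / ln(z₁/z₀).
ln(612.0/1.06) = 6.3585, ln(35.6/1.06) = 3.5141
V₂ = 4.3 × 6.3585/3.5141 = 4.3 × 1.8094 = 7.7805 m/s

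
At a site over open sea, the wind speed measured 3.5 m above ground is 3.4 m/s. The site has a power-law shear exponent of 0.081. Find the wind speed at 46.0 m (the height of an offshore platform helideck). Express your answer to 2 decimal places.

4.19 m/s

Power-law profile: V₂ = V₁ · (z₂/z₁)^α
V₂ = 3.4 × (46.0/3.5)^0.081 = 3.4 × (13.1429)^0.081
    = 3.4 × 1.2320 = 4.1888 m/s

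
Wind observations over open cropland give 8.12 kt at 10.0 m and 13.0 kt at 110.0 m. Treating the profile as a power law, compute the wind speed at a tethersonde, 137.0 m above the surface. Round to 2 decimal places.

First find α: α = ln(V₂/V₁)/ln(z₂/z₁) = ln(13.0/8.12)/ln(110.0/10.0) = 0.47062/2.39790 = 0.1963
Extrapolate from 110.0 m to 137.0 m: V₃ = 13.0 × (137.0/110.0)^0.1963 = 13.0 × 1.0440 = 13.5723 kt

13.57 kt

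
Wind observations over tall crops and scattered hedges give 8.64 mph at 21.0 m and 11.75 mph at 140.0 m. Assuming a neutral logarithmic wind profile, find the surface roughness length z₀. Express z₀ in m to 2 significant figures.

Log law: V(z) ∝ ln(z/z₀). With r = V₁/V₂ = 8.64/11.75 = 0.73532,
r · ln(z₂/z₀) = ln(z₁/z₀) ⇒ ln z₀ = (ln z₁ − r·ln z₂)/(1 − r)
ln z₀ = (3.04452 − 0.73532×4.94164) / 0.26468 = -2.2259
z₀ = exp(-2.2259) = 0.1080 m

z₀ ≈ 0.11 m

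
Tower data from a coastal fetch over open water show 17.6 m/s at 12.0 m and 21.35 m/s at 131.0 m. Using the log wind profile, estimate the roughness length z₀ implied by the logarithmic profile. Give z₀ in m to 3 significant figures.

z₀ ≈ 0.000161 m

Log law: V(z) ∝ ln(z/z₀). With r = V₁/V₂ = 17.6/21.35 = 0.82436,
r · ln(z₂/z₀) = ln(z₁/z₀) ⇒ ln z₀ = (ln z₁ − r·ln z₂)/(1 − r)
ln z₀ = (2.48491 − 0.82436×4.87520) / 0.17564 = -8.7335
z₀ = exp(-8.7335) = 0.0001611 m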